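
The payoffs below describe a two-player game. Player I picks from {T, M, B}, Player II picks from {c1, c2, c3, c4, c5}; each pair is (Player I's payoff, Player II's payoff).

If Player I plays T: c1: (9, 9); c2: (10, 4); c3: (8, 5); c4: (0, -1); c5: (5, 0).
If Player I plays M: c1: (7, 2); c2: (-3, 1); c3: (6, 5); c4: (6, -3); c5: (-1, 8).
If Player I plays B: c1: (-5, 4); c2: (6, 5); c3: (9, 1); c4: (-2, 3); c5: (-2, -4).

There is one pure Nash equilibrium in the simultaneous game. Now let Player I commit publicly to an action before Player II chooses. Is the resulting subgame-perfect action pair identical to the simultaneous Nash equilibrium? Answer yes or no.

Player II best-responds to each possible Player I move:
- T: Player II compares 9, 4, 5, -1, 0 and picks c1; Player I would get 9.
- M: Player II compares 2, 1, 5, -3, 8 and picks c5; Player I would get -1.
- B: Player II compares 4, 5, 1, 3, -4 and picks c2; Player I would get 6.
Among 9, -1, 6, the best is 9 at T. Subgame-perfect outcome: (T, c1) with payoffs (9, 9).
Now find the simultaneous Nash equilibrium.
Player I's best replies: c1→T; c2→T; c3→B; c4→M; c5→T.
Player II's best replies: T→c1; M→c5; B→c2.
The unique mutual best reply is (T, c1), giving (9, 9).
Sequential outcome (T, c1) coincides with the Nash profile (T, c1).

yes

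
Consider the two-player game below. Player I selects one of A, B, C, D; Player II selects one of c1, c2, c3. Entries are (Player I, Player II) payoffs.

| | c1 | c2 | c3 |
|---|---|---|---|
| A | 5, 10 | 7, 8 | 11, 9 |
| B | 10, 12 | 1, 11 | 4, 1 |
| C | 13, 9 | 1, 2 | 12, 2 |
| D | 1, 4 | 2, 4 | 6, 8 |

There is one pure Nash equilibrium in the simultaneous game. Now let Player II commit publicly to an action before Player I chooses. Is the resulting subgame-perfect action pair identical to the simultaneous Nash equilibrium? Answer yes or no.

yes

Work backward from Player I's decision.
- c1: BR = C, leader payoff 9.
- c2: BR = A, leader payoff 8.
- c3: BR = C, leader payoff 2.
Among 9, 8, 2, the best is 9 at c1. Subgame-perfect outcome: (C, c1) with payoffs (13, 9).
Under simultaneous play:
Player I's best replies: c1→C; c2→A; c3→C.
Player II's best replies: A→c1; B→c1; C→c1; D→c3.
Only (C, c1) has each player best-responding; Nash payoffs (13, 9).
Sequential outcome (C, c1) coincides with the Nash profile (C, c1).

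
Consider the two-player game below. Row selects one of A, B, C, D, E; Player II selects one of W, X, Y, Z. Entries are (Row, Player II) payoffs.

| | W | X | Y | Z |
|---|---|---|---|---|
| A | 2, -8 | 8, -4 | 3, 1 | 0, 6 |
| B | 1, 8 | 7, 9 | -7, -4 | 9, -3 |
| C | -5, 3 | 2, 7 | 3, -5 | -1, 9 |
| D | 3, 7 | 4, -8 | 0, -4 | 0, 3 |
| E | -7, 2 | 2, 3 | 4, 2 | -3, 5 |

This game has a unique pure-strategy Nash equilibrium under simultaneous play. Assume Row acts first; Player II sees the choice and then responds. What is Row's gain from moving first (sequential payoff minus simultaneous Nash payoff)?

Work backward from Player II's decision.
- A: BR = Z, leader payoff 0.
- B: BR = X, leader payoff 7.
- C: BR = Z, leader payoff -1.
- D: BR = W, leader payoff 3.
- E: BR = Z, leader payoff -3.
Row's induced payoffs are 0, 7, -1, 3, -3, so Row commits to B. Subgame-perfect outcome: (B, X) with payoffs (7, 9).
Under simultaneous play:
Row's best replies: W→D; X→A; Y→E; Z→B.
Player II's best replies: A→Z; B→X; C→Z; D→W; E→Z.
Only (D, W) has each player best-responding; Nash payoffs (3, 7).
Row's commitment gain: 7 − 3 = 4.

4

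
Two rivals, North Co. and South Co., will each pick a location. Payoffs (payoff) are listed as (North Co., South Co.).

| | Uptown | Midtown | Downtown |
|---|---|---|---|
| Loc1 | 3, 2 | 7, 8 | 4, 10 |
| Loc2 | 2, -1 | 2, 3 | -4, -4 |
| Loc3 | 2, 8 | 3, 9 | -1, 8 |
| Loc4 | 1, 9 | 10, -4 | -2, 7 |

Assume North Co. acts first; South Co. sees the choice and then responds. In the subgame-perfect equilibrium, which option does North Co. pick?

Solve by backward induction (North Co. leads).
- Loc1 → South Co. plays Downtown (best of 2, 8, 10); North Co. gets 4.
- Loc2 → South Co. plays Midtown (best of -1, 3, -4); North Co. gets 2.
- Loc3 → South Co. plays Midtown (best of 8, 9, 8); North Co. gets 3.
- Loc4 → South Co. plays Uptown (best of 9, -4, 7); North Co. gets 1.
Among 4, 2, 3, 1, the best is 4 at Loc1. Subgame-perfect outcome: (Loc1, Downtown) with payoffs (4, 10).

Loc1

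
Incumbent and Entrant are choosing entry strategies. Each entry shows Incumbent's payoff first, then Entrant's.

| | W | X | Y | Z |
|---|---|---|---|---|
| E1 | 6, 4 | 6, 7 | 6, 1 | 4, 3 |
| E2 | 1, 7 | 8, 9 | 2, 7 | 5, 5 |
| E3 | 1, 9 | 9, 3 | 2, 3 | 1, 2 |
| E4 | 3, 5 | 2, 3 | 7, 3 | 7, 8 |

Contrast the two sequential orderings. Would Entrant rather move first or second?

If Incumbent leads: Entrant's best replies are E1→X, E2→X, E3→W, E4→Z; Incumbent's induced payoffs 6, 8, 1, 7; outcome (E2, X), payoffs (8, 9).
If Entrant leads: Incumbent's best replies are W→E1, X→E3, Y→E4, Z→E4; Entrant's induced payoffs 4, 3, 3, 8; outcome (E4, Z), payoffs (7, 8).
Entrant gets 8 moving first and 9 moving second, so Entrant prefers to move second.

second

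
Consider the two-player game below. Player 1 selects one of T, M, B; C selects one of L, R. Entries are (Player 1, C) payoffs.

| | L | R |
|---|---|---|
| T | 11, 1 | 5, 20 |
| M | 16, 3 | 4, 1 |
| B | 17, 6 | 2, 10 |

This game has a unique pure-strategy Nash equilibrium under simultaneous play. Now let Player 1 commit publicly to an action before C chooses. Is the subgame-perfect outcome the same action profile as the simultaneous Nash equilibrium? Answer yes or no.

no

Solve by backward induction (Player 1 leads).
- T: BR = R, leader payoff 5.
- M: BR = L, leader payoff 16.
- B: BR = R, leader payoff 2.
Player 1's induced payoffs are 5, 16, 2, so Player 1 commits to M. Subgame-perfect outcome: (M, L) with payoffs (16, 3).
For the simultaneous game, intersect best replies.
Player 1's best replies: L→B; R→T.
C's best replies: T→R; M→L; B→R.
Only (T, R) has each player best-responding; Nash payoffs (5, 20).
Sequential outcome (M, L) differs from the Nash profile (T, R).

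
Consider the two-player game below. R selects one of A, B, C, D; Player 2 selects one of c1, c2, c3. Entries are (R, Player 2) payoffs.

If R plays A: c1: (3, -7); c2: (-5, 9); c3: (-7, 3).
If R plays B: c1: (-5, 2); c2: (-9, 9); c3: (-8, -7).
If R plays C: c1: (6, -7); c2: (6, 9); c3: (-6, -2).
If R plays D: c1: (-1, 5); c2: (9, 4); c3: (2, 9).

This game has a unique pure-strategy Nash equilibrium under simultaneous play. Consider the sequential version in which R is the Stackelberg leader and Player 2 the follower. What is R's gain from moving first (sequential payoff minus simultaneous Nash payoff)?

Backward induction with R moving first.
- A → Player 2 plays c2 (best of -7, 9, 3); R gets -5.
- B → Player 2 plays c2 (best of 2, 9, -7); R gets -9.
- C → Player 2 plays c2 (best of -7, 9, -2); R gets 6.
- D → Player 2 plays c3 (best of 5, 4, 9); R gets 2.
R's induced payoffs are -5, -9, 6, 2, so R commits to C. Subgame-perfect outcome: (C, c2) with payoffs (6, 9).
For the simultaneous game, intersect best replies.
R's best replies: c1→C; c2→D; c3→D.
Player 2's best replies: A→c2; B→c2; C→c2; D→c3.
Only (D, c3) has each player best-responding; Nash payoffs (2, 9).
R's commitment gain: 6 − 2 = 4.

4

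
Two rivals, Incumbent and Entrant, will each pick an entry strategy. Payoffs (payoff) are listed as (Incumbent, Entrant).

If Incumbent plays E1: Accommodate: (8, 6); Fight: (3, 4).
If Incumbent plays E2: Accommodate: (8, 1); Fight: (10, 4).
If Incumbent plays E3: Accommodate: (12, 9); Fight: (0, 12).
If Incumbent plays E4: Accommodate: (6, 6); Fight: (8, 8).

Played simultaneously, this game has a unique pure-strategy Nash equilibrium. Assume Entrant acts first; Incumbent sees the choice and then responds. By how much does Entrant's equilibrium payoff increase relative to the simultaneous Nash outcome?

5

Incumbent best-responds to each possible Entrant move:
- Accommodate: BR = E3, leader payoff 9.
- Fight: BR = E2, leader payoff 4.
Among 9, 4, the best is 9 at Accommodate. Subgame-perfect outcome: (E3, Accommodate) with payoffs (12, 9).
For the simultaneous game, intersect best replies.
Incumbent's best replies: Accommodate→E3; Fight→E2.
Entrant's best replies: E1→Accommodate; E2→Fight; E3→Fight; E4→Fight.
The unique mutual best reply is (E2, Fight), giving (10, 4).
Entrant's commitment gain: 9 − 4 = 5.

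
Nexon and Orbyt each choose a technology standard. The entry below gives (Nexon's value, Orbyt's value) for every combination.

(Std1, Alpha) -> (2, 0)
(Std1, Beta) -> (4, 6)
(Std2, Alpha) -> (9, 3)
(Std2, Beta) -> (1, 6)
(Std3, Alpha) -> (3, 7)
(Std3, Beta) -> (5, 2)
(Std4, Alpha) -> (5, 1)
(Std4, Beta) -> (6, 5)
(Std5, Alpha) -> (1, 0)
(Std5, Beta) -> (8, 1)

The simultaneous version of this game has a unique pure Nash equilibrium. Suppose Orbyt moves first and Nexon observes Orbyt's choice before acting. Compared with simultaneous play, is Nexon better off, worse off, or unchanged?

better off

Work backward from Nexon's decision.
- Alpha: BR = Std2, leader payoff 3.
- Beta: BR = Std5, leader payoff 1.
Maximizing over 3, 1, Orbyt chooses Alpha. Subgame-perfect outcome: (Std2, Alpha) with payoffs (9, 3).
For the simultaneous game, intersect best replies.
Nexon's best replies: Alpha→Std2; Beta→Std5.
Orbyt's best replies: Std1→Beta; Std2→Beta; Std3→Alpha; Std4→Beta; Std5→Beta.
The unique mutual best reply is (Std5, Beta), giving (8, 1).
Nexon earns 9 sequentially versus 8 at the Nash outcome: better off.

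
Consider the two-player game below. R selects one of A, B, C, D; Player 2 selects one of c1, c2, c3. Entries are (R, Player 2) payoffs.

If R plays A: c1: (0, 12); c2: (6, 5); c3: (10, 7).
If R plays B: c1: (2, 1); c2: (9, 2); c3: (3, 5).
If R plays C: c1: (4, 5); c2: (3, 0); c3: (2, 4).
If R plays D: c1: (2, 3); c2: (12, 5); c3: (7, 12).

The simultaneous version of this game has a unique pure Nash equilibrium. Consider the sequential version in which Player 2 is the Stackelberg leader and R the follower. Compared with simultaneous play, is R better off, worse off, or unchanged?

better off

R best-responds to each possible Player 2 move:
- c1 → R plays C (best of 0, 2, 4, 2); Player 2 gets 5.
- c2 → R plays D (best of 6, 9, 3, 12); Player 2 gets 5.
- c3 → R plays A (best of 10, 3, 2, 7); Player 2 gets 7.
Maximizing over 5, 5, 7, Player 2 chooses c3. Subgame-perfect outcome: (A, c3) with payoffs (10, 7).
For the simultaneous game, intersect best replies.
R's best replies: c1→C; c2→D; c3→A.
Player 2's best replies: A→c1; B→c3; C→c1; D→c3.
The unique mutual best reply is (C, c1), giving (4, 5).
R earns 10 sequentially versus 4 at the Nash outcome: better off.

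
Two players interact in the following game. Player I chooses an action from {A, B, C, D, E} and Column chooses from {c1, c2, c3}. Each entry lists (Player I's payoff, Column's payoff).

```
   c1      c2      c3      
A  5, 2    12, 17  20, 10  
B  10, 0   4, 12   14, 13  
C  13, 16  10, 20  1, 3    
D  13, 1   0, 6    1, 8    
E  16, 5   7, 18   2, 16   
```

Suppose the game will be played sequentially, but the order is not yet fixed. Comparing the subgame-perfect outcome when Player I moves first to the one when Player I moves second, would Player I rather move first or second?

If Player I leads: Column's best replies are A→c2, B→c3, C→c2, D→c3, E→c2; Player I's induced payoffs 12, 14, 10, 1, 7; outcome (B, c3), payoffs (14, 13).
If Column leads: Player I's best replies are c1→E, c2→A, c3→A; Column's induced payoffs 5, 17, 10; outcome (A, c2), payoffs (12, 17).
Player I gets 14 moving first and 12 moving second, so Player I prefers to move first.

first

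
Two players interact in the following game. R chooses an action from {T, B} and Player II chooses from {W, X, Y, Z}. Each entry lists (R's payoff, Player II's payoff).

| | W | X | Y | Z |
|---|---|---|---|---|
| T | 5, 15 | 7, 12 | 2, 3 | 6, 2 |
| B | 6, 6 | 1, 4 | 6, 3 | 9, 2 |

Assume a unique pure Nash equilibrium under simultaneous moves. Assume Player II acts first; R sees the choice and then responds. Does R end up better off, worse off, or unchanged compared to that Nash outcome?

Backward induction with Player II moving first.
- W: BR = B, leader payoff 6.
- X: BR = T, leader payoff 12.
- Y: BR = B, leader payoff 3.
- Z: BR = B, leader payoff 2.
Among 6, 12, 3, 2, the best is 12 at X. Subgame-perfect outcome: (T, X) with payoffs (7, 12).
For the simultaneous game, intersect best replies.
R's best replies: W→B; X→T; Y→B; Z→B.
Player II's best replies: T→W; B→W.
The unique mutual best reply is (B, W), giving (6, 6).
R earns 7 sequentially versus 6 at the Nash outcome: better off.

better off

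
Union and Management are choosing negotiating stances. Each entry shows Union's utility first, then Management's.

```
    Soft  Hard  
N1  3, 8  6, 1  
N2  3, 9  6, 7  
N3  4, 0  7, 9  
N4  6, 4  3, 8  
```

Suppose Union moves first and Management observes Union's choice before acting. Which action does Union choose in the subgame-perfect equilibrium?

N3

Work backward from Management's decision.
- N1: Management compares 8, 1 and picks Soft; Union would get 3.
- N2: Management compares 9, 7 and picks Soft; Union would get 3.
- N3: Management compares 0, 9 and picks Hard; Union would get 7.
- N4: Management compares 4, 8 and picks Hard; Union would get 3.
Among 3, 3, 7, 3, the best is 7 at N3. Subgame-perfect outcome: (N3, Hard) with payoffs (7, 9).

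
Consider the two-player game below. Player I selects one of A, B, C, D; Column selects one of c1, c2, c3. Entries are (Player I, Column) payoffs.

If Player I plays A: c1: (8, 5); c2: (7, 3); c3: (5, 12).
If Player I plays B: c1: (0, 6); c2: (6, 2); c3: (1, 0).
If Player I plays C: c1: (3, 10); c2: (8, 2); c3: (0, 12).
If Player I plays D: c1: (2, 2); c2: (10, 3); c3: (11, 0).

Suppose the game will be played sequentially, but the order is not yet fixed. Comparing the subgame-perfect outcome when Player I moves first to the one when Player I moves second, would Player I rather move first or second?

first

If Player I leads: Column's best replies are A→c3, B→c1, C→c3, D→c2; Player I's induced payoffs 5, 0, 0, 10; outcome (D, c2), payoffs (10, 3).
If Column leads: Player I's best replies are c1→A, c2→D, c3→D; Column's induced payoffs 5, 3, 0; outcome (A, c1), payoffs (8, 5).
Player I gets 10 moving first and 8 moving second, so Player I prefers to move first.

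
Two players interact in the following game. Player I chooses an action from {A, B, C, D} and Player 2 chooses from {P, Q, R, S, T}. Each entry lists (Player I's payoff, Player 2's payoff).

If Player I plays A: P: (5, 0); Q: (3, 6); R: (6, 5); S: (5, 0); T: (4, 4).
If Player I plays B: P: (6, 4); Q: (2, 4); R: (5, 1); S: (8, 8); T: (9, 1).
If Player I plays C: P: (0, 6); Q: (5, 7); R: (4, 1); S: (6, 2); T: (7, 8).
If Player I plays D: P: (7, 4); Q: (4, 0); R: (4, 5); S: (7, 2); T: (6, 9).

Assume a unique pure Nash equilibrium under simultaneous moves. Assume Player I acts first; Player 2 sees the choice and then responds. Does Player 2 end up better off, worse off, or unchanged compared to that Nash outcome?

unchanged

Player 2 best-responds to each possible Player I move:
- A: BR = Q, leader payoff 3.
- B: BR = S, leader payoff 8.
- C: BR = T, leader payoff 7.
- D: BR = T, leader payoff 6.
Player I's induced payoffs are 3, 8, 7, 6, so Player I commits to B. Subgame-perfect outcome: (B, S) with payoffs (8, 8).
Under simultaneous play:
Player I's best replies: P→D; Q→C; R→A; S→B; T→B.
Player 2's best replies: A→Q; B→S; C→T; D→T.
The unique mutual best reply is (B, S), giving (8, 8).
Player 2 earns 8 sequentially versus 8 at the Nash outcome: unchanged.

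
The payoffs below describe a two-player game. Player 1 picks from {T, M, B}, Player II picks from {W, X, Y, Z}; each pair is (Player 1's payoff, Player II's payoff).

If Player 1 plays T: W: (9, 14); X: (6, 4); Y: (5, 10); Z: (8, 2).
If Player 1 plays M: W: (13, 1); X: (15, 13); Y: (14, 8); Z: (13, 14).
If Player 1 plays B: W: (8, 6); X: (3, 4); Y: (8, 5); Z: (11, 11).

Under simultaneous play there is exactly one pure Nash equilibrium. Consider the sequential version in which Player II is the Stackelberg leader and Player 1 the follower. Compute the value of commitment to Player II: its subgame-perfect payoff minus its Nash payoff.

0

Player 1 best-responds to each possible Player II move:
- W: BR = M, leader payoff 1.
- X: BR = M, leader payoff 13.
- Y: BR = M, leader payoff 8.
- Z: BR = M, leader payoff 14.
Maximizing over 1, 13, 8, 14, Player II chooses Z. Subgame-perfect outcome: (M, Z) with payoffs (13, 14).
For the simultaneous game, intersect best replies.
Player 1's best replies: W→M; X→M; Y→M; Z→M.
Player II's best replies: T→W; M→Z; B→Z.
Only (M, Z) has each player best-responding; Nash payoffs (13, 14).
Player II's commitment gain: 14 − 14 = 0.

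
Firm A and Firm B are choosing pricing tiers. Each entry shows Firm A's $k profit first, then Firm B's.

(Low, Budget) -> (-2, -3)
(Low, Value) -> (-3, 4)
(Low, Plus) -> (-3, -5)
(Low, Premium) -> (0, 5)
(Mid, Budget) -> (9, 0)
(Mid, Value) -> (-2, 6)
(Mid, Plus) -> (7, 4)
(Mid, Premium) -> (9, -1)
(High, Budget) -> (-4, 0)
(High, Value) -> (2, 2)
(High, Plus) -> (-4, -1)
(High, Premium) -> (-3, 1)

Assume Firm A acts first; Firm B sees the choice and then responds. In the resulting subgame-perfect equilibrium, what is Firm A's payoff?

Backward induction with Firm A moving first.
- Low: Firm B compares -3, 4, -5, 5 and picks Premium; Firm A would get 0.
- Mid: Firm B compares 0, 6, 4, -1 and picks Value; Firm A would get -2.
- High: Firm B compares 0, 2, -1, 1 and picks Value; Firm A would get 2.
Maximizing over 0, -2, 2, Firm A chooses High. Subgame-perfect outcome: (High, Value) with payoffs (2, 2).

2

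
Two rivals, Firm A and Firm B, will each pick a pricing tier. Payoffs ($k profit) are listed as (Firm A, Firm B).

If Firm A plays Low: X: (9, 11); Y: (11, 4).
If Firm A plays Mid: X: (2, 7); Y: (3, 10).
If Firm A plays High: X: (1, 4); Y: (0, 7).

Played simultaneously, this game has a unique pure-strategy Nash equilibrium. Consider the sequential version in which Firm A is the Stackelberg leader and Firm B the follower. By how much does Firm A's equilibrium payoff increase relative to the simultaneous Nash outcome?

Work backward from Firm B's decision.
- Low → Firm B plays X (best of 11, 4); Firm A gets 9.
- Mid → Firm B plays Y (best of 7, 10); Firm A gets 3.
- High → Firm B plays Y (best of 4, 7); Firm A gets 0.
Firm A's induced payoffs are 9, 3, 0, so Firm A commits to Low. Subgame-perfect outcome: (Low, X) with payoffs (9, 11).
Under simultaneous play:
Firm A's best replies: X→Low; Y→Low.
Firm B's best replies: Low→X; Mid→Y; High→Y.
The unique mutual best reply is (Low, X), giving (9, 11).
Firm A's commitment gain: 9 − 9 = 0.

0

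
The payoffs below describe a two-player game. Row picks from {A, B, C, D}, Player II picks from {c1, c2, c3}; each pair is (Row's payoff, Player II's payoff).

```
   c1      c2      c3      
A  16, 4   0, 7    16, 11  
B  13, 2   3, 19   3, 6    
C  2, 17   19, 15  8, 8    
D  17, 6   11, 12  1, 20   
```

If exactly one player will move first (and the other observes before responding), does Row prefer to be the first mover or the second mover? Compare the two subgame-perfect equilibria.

If Row leads: Player II's best replies are A→c3, B→c2, C→c1, D→c3; Row's induced payoffs 16, 3, 2, 1; outcome (A, c3), payoffs (16, 11).
If Player II leads: Row's best replies are c1→D, c2→C, c3→A; Player II's induced payoffs 6, 15, 11; outcome (C, c2), payoffs (19, 15).
Row gets 16 moving first and 19 moving second, so Row prefers to move second.

second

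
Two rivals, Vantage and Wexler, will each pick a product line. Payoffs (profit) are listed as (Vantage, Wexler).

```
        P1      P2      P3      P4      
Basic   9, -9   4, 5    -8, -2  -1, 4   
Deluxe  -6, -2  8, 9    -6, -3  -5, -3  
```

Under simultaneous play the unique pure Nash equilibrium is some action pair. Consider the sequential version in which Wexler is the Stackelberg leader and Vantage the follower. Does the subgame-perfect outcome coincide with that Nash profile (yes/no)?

yes

Backward induction with Wexler moving first.
- P1: Vantage compares 9, -6 and picks Basic; Wexler would get -9.
- P2: Vantage compares 4, 8 and picks Deluxe; Wexler would get 9.
- P3: Vantage compares -8, -6 and picks Deluxe; Wexler would get -3.
- P4: Vantage compares -1, -5 and picks Basic; Wexler would get 4.
Maximizing over -9, 9, -3, 4, Wexler chooses P2. Subgame-perfect outcome: (Deluxe, P2) with payoffs (8, 9).
Now find the simultaneous Nash equilibrium.
Vantage's best replies: P1→Basic; P2→Deluxe; P3→Deluxe; P4→Basic.
Wexler's best replies: Basic→P2; Deluxe→P2.
Only (Deluxe, P2) has each player best-responding; Nash payoffs (8, 9).
Sequential outcome (Deluxe, P2) coincides with the Nash profile (Deluxe, P2).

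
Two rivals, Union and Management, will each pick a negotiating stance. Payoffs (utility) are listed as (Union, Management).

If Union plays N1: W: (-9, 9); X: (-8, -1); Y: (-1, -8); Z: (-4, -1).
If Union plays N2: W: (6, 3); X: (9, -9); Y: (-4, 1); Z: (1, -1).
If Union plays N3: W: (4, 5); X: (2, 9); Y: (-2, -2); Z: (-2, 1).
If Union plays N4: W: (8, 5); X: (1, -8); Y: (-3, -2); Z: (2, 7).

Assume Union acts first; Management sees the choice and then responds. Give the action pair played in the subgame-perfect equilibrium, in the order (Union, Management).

(N2, W)

Solve by backward induction (Union leads).
- N1: BR = W, leader payoff -9.
- N2: BR = W, leader payoff 6.
- N3: BR = X, leader payoff 2.
- N4: BR = Z, leader payoff 2.
Union's induced payoffs are -9, 6, 2, 2, so Union commits to N2. Subgame-perfect outcome: (N2, W) with payoffs (6, 3).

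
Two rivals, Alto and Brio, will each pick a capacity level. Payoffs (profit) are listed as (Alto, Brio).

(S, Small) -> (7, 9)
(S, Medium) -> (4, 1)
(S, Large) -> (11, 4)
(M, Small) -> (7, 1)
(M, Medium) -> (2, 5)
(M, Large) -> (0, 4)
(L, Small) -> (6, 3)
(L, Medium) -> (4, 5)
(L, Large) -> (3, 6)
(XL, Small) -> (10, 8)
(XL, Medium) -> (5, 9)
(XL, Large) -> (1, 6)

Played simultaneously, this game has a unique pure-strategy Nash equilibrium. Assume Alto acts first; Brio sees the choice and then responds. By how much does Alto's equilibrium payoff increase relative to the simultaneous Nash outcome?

Work backward from Brio's decision.
- S → Brio plays Small (best of 9, 1, 4); Alto gets 7.
- M → Brio plays Medium (best of 1, 5, 4); Alto gets 2.
- L → Brio plays Large (best of 3, 5, 6); Alto gets 3.
- XL → Brio plays Medium (best of 8, 9, 6); Alto gets 5.
Alto's induced payoffs are 7, 2, 3, 5, so Alto commits to S. Subgame-perfect outcome: (S, Small) with payoffs (7, 9).
Under simultaneous play:
Alto's best replies: Small→XL; Medium→XL; Large→S.
Brio's best replies: S→Small; M→Medium; L→Large; XL→Medium.
Only (XL, Medium) has each player best-responding; Nash payoffs (5, 9).
Alto's commitment gain: 7 − 5 = 2.

2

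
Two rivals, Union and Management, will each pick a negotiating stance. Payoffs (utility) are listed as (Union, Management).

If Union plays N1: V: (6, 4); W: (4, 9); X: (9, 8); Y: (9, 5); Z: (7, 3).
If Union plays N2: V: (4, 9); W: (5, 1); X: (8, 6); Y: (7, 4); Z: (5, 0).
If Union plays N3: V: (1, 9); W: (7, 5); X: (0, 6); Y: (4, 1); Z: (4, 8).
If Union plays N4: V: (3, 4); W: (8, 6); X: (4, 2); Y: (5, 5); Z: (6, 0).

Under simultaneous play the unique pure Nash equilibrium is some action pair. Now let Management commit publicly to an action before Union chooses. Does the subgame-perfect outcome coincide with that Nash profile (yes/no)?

Union best-responds to each possible Management move:
- V → Union plays N1 (best of 6, 4, 1, 3); Management gets 4.
- W → Union plays N4 (best of 4, 5, 7, 8); Management gets 6.
- X → Union plays N1 (best of 9, 8, 0, 4); Management gets 8.
- Y → Union plays N1 (best of 9, 7, 4, 5); Management gets 5.
- Z → Union plays N1 (best of 7, 5, 4, 6); Management gets 3.
Management's induced payoffs are 4, 6, 8, 5, 3, so Management commits to X. Subgame-perfect outcome: (N1, X) with payoffs (9, 8).
Under simultaneous play:
Union's best replies: V→N1; W→N4; X→N1; Y→N1; Z→N1.
Management's best replies: N1→W; N2→V; N3→V; N4→W.
The unique mutual best reply is (N4, W), giving (8, 6).
Sequential outcome (N1, X) differs from the Nash profile (N4, W).

no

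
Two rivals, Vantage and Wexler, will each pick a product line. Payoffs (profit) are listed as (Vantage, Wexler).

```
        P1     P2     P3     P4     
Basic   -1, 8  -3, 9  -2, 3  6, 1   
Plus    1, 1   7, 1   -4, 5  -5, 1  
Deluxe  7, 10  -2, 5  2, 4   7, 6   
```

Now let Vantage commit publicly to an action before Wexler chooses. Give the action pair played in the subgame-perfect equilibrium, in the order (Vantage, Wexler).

Solve by backward induction (Vantage leads).
- Basic → Wexler plays P2 (best of 8, 9, 3, 1); Vantage gets -3.
- Plus → Wexler plays P3 (best of 1, 1, 5, 1); Vantage gets -4.
- Deluxe → Wexler plays P1 (best of 10, 5, 4, 6); Vantage gets 7.
Among -3, -4, 7, the best is 7 at Deluxe. Subgame-perfect outcome: (Deluxe, P1) with payoffs (7, 10).

(Deluxe, P1)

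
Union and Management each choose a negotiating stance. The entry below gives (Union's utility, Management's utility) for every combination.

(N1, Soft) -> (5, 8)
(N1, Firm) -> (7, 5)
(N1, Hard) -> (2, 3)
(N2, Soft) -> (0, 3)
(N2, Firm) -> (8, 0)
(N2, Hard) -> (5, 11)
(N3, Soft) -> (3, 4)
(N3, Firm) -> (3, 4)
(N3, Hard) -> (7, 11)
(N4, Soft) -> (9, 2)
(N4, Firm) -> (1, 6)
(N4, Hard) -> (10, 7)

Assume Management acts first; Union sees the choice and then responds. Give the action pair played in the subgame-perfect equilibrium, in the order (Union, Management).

(N4, Hard)

Work backward from Union's decision.
- Soft → Union plays N4 (best of 5, 0, 3, 9); Management gets 2.
- Firm → Union plays N2 (best of 7, 8, 3, 1); Management gets 0.
- Hard → Union plays N4 (best of 2, 5, 7, 10); Management gets 7.
Maximizing over 2, 0, 7, Management chooses Hard. Subgame-perfect outcome: (N4, Hard) with payoffs (10, 7).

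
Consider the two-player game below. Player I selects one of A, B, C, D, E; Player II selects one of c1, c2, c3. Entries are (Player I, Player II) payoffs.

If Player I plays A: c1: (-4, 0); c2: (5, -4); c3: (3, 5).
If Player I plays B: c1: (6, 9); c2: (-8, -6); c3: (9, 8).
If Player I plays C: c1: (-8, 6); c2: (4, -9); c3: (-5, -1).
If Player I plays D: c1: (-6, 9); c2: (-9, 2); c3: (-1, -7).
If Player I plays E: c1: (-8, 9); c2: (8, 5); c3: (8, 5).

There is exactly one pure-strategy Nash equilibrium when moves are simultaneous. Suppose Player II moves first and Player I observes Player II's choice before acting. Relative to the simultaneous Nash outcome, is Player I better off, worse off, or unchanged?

Solve by backward induction (Player II leads).
- c1: BR = B, leader payoff 9.
- c2: BR = E, leader payoff 5.
- c3: BR = B, leader payoff 8.
Maximizing over 9, 5, 8, Player II chooses c1. Subgame-perfect outcome: (B, c1) with payoffs (6, 9).
Under simultaneous play:
Player I's best replies: c1→B; c2→E; c3→B.
Player II's best replies: A→c3; B→c1; C→c1; D→c1; E→c1.
Only (B, c1) has each player best-responding; Nash payoffs (6, 9).
Player I earns 6 sequentially versus 6 at the Nash outcome: unchanged.

unchanged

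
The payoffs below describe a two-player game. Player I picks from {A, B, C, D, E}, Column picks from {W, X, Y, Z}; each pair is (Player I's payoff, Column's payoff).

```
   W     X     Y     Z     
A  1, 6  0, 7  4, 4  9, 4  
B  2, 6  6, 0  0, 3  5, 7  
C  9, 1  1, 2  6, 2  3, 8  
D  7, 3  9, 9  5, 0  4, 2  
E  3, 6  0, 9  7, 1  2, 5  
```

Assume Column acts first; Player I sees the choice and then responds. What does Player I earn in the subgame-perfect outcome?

9

Work backward from Player I's decision.
- W: BR = C, leader payoff 1.
- X: BR = D, leader payoff 9.
- Y: BR = E, leader payoff 1.
- Z: BR = A, leader payoff 4.
Maximizing over 1, 9, 1, 4, Column chooses X. Subgame-perfect outcome: (D, X) with payoffs (9, 9).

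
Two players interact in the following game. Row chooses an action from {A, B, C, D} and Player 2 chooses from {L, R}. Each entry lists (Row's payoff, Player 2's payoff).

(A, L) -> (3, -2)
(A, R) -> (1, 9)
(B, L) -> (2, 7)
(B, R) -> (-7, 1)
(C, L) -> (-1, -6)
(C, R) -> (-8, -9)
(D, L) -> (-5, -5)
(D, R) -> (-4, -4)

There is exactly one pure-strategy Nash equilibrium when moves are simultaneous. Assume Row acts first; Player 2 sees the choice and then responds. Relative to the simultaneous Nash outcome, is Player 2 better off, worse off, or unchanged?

Player 2 best-responds to each possible Row move:
- A → Player 2 plays R (best of -2, 9); Row gets 1.
- B → Player 2 plays L (best of 7, 1); Row gets 2.
- C → Player 2 plays L (best of -6, -9); Row gets -1.
- D → Player 2 plays R (best of -5, -4); Row gets -4.
Maximizing over 1, 2, -1, -4, Row chooses B. Subgame-perfect outcome: (B, L) with payoffs (2, 7).
Now find the simultaneous Nash equilibrium.
Row's best replies: L→A; R→A.
Player 2's best replies: A→R; B→L; C→L; D→R.
The unique mutual best reply is (A, R), giving (1, 9).
Player 2 earns 7 sequentially versus 9 at the Nash outcome: worse off.

worse off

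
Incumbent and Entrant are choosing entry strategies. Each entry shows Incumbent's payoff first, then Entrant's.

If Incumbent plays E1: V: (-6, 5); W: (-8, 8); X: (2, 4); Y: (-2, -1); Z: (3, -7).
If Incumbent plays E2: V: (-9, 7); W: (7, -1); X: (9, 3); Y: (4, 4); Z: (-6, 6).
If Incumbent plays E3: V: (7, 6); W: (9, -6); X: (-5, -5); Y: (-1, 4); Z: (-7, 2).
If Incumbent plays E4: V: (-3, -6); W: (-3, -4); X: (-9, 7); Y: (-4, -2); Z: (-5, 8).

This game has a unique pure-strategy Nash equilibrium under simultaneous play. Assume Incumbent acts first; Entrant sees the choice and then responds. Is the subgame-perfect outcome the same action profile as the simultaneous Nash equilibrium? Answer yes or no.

Entrant best-responds to each possible Incumbent move:
- E1: BR = W, leader payoff -8.
- E2: BR = V, leader payoff -9.
- E3: BR = V, leader payoff 7.
- E4: BR = Z, leader payoff -5.
Incumbent's induced payoffs are -8, -9, 7, -5, so Incumbent commits to E3. Subgame-perfect outcome: (E3, V) with payoffs (7, 6).
For the simultaneous game, intersect best replies.
Incumbent's best replies: V→E3; W→E3; X→E2; Y→E2; Z→E1.
Entrant's best replies: E1→W; E2→V; E3→V; E4→Z.
The unique mutual best reply is (E3, V), giving (7, 6).
Sequential outcome (E3, V) coincides with the Nash profile (E3, V).

yes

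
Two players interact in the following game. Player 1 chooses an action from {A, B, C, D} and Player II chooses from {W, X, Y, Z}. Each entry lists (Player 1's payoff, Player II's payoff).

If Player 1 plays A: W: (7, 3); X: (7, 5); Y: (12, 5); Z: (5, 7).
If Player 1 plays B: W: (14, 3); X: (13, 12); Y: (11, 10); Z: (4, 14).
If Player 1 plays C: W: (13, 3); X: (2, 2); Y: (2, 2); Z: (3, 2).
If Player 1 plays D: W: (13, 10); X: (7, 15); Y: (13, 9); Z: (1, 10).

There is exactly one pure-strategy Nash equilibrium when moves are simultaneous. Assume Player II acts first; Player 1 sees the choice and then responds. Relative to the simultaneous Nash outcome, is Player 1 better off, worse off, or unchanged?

Player 1 best-responds to each possible Player II move:
- W: BR = B, leader payoff 3.
- X: BR = B, leader payoff 12.
- Y: BR = D, leader payoff 9.
- Z: BR = A, leader payoff 7.
Among 3, 12, 9, 7, the best is 12 at X. Subgame-perfect outcome: (B, X) with payoffs (13, 12).
Under simultaneous play:
Player 1's best replies: W→B; X→B; Y→D; Z→A.
Player II's best replies: A→Z; B→Z; C→W; D→X.
The unique mutual best reply is (A, Z), giving (5, 7).
Player 1 earns 13 sequentially versus 5 at the Nash outcome: better off.

better off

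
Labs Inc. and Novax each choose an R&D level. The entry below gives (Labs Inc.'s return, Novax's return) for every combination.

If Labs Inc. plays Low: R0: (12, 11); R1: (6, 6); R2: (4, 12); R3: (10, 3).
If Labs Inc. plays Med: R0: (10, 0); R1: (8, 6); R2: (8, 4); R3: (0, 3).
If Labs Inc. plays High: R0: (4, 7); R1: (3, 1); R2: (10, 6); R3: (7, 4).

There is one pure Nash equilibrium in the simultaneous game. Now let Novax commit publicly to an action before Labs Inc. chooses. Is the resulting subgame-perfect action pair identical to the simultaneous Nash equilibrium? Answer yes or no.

Solve by backward induction (Novax leads).
- R0: BR = Low, leader payoff 11.
- R1: BR = Med, leader payoff 6.
- R2: BR = High, leader payoff 6.
- R3: BR = Low, leader payoff 3.
Maximizing over 11, 6, 6, 3, Novax chooses R0. Subgame-perfect outcome: (Low, R0) with payoffs (12, 11).
Now find the simultaneous Nash equilibrium.
Labs Inc.'s best replies: R0→Low; R1→Med; R2→High; R3→Low.
Novax's best replies: Low→R2; Med→R1; High→R0.
Only (Med, R1) has each player best-responding; Nash payoffs (8, 6).
Sequential outcome (Low, R0) differs from the Nash profile (Med, R1).

no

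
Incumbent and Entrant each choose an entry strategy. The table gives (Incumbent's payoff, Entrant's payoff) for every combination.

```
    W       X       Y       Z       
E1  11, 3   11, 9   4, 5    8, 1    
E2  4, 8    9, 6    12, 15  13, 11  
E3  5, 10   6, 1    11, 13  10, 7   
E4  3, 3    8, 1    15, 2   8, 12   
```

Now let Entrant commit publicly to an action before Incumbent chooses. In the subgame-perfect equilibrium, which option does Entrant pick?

Solve by backward induction (Entrant leads).
- W: Incumbent compares 11, 4, 5, 3 and picks E1; Entrant would get 3.
- X: Incumbent compares 11, 9, 6, 8 and picks E1; Entrant would get 9.
- Y: Incumbent compares 4, 12, 11, 15 and picks E4; Entrant would get 2.
- Z: Incumbent compares 8, 13, 10, 8 and picks E2; Entrant would get 11.
Maximizing over 3, 9, 2, 11, Entrant chooses Z. Subgame-perfect outcome: (E2, Z) with payoffs (13, 11).

Z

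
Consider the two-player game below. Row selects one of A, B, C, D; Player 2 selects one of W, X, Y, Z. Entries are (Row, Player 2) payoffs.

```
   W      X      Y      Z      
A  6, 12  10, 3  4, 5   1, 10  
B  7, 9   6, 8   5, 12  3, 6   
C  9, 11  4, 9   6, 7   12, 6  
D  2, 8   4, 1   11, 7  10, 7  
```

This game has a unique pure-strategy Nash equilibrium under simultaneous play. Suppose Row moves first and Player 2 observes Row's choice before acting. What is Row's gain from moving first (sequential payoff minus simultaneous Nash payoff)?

Solve by backward induction (Row leads).
- A → Player 2 plays W (best of 12, 3, 5, 10); Row gets 6.
- B → Player 2 plays Y (best of 9, 8, 12, 6); Row gets 5.
- C → Player 2 plays W (best of 11, 9, 7, 6); Row gets 9.
- D → Player 2 plays W (best of 8, 1, 7, 7); Row gets 2.
Row's induced payoffs are 6, 5, 9, 2, so Row commits to C. Subgame-perfect outcome: (C, W) with payoffs (9, 11).
Under simultaneous play:
Row's best replies: W→C; X→A; Y→D; Z→C.
Player 2's best replies: A→W; B→Y; C→W; D→W.
The unique mutual best reply is (C, W), giving (9, 11).
Row's commitment gain: 9 − 9 = 0.

0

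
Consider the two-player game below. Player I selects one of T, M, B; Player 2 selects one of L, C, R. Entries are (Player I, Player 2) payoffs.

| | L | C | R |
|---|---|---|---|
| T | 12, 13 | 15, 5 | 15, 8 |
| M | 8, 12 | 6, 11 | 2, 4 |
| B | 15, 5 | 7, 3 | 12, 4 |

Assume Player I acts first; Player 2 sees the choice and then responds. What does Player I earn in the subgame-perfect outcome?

15

Player 2 best-responds to each possible Player I move:
- T: BR = L, leader payoff 12.
- M: BR = L, leader payoff 8.
- B: BR = L, leader payoff 15.
Maximizing over 12, 8, 15, Player I chooses B. Subgame-perfect outcome: (B, L) with payoffs (15, 5).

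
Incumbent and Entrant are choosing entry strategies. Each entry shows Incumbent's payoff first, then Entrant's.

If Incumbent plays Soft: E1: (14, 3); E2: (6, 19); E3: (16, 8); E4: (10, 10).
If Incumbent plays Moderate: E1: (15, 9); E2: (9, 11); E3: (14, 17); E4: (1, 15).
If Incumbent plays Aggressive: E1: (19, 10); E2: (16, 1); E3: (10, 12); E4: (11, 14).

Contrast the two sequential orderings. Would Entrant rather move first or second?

If Incumbent leads: Entrant's best replies are Soft→E2, Moderate→E3, Aggressive→E4; Incumbent's induced payoffs 6, 14, 11; outcome (Moderate, E3), payoffs (14, 17).
If Entrant leads: Incumbent's best replies are E1→Aggressive, E2→Aggressive, E3→Soft, E4→Aggressive; Entrant's induced payoffs 10, 1, 8, 14; outcome (Aggressive, E4), payoffs (11, 14).
Entrant gets 14 moving first and 17 moving second, so Entrant prefers to move second.

second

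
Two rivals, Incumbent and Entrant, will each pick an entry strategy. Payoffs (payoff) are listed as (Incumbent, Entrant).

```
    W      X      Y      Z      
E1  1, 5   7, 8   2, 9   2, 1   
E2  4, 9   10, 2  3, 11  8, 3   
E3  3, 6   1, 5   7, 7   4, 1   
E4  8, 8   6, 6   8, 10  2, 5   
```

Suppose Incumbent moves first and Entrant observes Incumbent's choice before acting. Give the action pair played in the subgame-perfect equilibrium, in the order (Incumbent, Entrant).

Solve by backward induction (Incumbent leads).
- E1 → Entrant plays Y (best of 5, 8, 9, 1); Incumbent gets 2.
- E2 → Entrant plays Y (best of 9, 2, 11, 3); Incumbent gets 3.
- E3 → Entrant plays Y (best of 6, 5, 7, 1); Incumbent gets 7.
- E4 → Entrant plays Y (best of 8, 6, 10, 5); Incumbent gets 8.
Among 2, 3, 7, 8, the best is 8 at E4. Subgame-perfect outcome: (E4, Y) with payoffs (8, 10).

(E4, Y)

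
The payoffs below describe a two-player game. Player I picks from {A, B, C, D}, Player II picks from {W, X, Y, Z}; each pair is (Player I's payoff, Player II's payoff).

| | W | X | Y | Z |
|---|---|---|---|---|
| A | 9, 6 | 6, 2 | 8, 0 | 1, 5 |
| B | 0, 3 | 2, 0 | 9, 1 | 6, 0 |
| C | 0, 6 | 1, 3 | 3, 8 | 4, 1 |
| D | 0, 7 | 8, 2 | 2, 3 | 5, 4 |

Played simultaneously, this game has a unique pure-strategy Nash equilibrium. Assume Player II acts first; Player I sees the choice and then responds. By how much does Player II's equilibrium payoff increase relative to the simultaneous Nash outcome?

Player I best-responds to each possible Player II move:
- W: Player I compares 9, 0, 0, 0 and picks A; Player II would get 6.
- X: Player I compares 6, 2, 1, 8 and picks D; Player II would get 2.
- Y: Player I compares 8, 9, 3, 2 and picks B; Player II would get 1.
- Z: Player I compares 1, 6, 4, 5 and picks B; Player II would get 0.
Among 6, 2, 1, 0, the best is 6 at W. Subgame-perfect outcome: (A, W) with payoffs (9, 6).
Under simultaneous play:
Player I's best replies: W→A; X→D; Y→B; Z→B.
Player II's best replies: A→W; B→W; C→Y; D→W.
Only (A, W) has each player best-responding; Nash payoffs (9, 6).
Player II's commitment gain: 6 − 6 = 0.

0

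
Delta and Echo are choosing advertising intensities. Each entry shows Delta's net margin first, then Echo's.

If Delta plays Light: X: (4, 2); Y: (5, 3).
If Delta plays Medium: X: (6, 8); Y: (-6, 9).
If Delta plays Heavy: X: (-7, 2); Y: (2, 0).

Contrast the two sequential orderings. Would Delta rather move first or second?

second

If Delta leads: Echo's best replies are Light→Y, Medium→Y, Heavy→X; Delta's induced payoffs 5, -6, -7; outcome (Light, Y), payoffs (5, 3).
If Echo leads: Delta's best replies are X→Medium, Y→Light; Echo's induced payoffs 8, 3; outcome (Medium, X), payoffs (6, 8).
Delta gets 5 moving first and 6 moving second, so Delta prefers to move second.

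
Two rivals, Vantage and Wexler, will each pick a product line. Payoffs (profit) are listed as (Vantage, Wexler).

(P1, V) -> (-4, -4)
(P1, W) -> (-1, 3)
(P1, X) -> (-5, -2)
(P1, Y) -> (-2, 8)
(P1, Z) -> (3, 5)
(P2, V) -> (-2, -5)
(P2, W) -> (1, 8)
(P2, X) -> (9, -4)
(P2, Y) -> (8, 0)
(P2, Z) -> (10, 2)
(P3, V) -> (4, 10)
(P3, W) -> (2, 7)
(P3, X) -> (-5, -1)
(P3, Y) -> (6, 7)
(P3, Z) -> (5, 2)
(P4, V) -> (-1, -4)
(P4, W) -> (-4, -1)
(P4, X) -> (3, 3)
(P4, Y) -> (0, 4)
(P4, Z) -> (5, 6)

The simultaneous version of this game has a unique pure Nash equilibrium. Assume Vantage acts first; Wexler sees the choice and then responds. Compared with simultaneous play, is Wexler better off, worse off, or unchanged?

worse off

Solve by backward induction (Vantage leads).
- P1: BR = Y, leader payoff -2.
- P2: BR = W, leader payoff 1.
- P3: BR = V, leader payoff 4.
- P4: BR = Z, leader payoff 5.
Maximizing over -2, 1, 4, 5, Vantage chooses P4. Subgame-perfect outcome: (P4, Z) with payoffs (5, 6).
Now find the simultaneous Nash equilibrium.
Vantage's best replies: V→P3; W→P3; X→P2; Y→P2; Z→P2.
Wexler's best replies: P1→Y; P2→W; P3→V; P4→Z.
The unique mutual best reply is (P3, V), giving (4, 10).
Wexler earns 6 sequentially versus 10 at the Nash outcome: worse off.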